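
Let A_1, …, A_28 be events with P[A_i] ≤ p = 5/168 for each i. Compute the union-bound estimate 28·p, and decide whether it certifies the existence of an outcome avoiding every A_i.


Union bound: P[∪_{i=1}^{28} A_i] ≤ Σ_i P[A_i] ≤ 28·p = 28·(5/168) = 5/6.
Numerically: 5/6 ≈ 0.8333333.
Is 5/6 < 1? YES.
Since P[∪ A_i] ≤ 5/6 < 1, the complement has P[∩ A_i^c] ≥ 1 − 5/6 = 1/6 > 0, so some outcome avoids every A_i.

28·p = 5/6 ≈ 0.8333333; existence CERTIFIED by the union bound.


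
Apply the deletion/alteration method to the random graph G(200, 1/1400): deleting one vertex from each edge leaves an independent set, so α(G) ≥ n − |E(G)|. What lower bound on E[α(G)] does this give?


E[|E(G)|] = C(200, 2)·p = 19900 · (1/1400) = 199/14.
E[α(G)] ≥ n − E[|E(G)|] = 200 − 199/14 = 2601/14.
Numerically: ≈ 185.785714.
(This is only a lower bound; the true E[α(G)] may be larger.)

E[α(G)] ≥ 2601/14 ≈ 185.785714.


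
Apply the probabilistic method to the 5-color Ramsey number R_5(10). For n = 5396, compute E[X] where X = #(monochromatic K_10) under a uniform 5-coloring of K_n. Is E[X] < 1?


E[X] = C(5396, 10) · 5^{1 − 45} = 5719162629614115244962800316916 · 5^{−44} = 5719162629614115244962800316916/5684341886080801486968994140625.
As a reduced fraction: E[X] = 5719162629614115244962800316916/5684341886080801486968994140625 ≈ 1.006126.
Is E[X] < 1? NO.
Since E[X] ≥ 1, the first-moment bound is inconclusive at n = 5396; it does NOT by itself certify R_5(10) > 5396.

E[X] = 5719162629614115244962800316916/5684341886080801486968994140625 ≈ 1.006126; E[X] ≥ 1; first-moment method inconclusive here.


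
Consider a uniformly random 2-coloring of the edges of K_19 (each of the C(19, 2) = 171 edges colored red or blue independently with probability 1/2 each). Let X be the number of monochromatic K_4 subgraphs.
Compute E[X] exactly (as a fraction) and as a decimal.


Let X = Σ_S X_S over the C(19, 4) = 3876 subsets S of size 4, where X_S = 1 if the K_4 on S is monochromatic.
For a fixed S, the K_4 on S has C(4, 2) = 6 edges. P[all 6 edges red] = (1/2)^6, and likewise for blue, so P[monochromatic] = 2·(1/2)^6 = 2^{1 − 6} = 1/32.
By linearity: E[X] = C(19, 4) · 2^{1 − 6} = 3876 · 1/32 = 969/8.
Numerically: E[X] ≈ 121.12500.

E[X] = C(19,4)·2^(1−C(4,2)) = 969/8 ≈ 121.12500.


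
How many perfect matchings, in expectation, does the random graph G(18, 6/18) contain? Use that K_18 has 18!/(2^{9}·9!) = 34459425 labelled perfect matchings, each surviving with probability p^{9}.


K_18 has 18!/(2^{9}·9!) = 34459425 labelled perfect matchings.
For each such perfect matching H, let X_H = 1 if all 9 edges of H are present in G. Then P[X_H = 1] = p^{9} = (1/3)^{9} = 1/19683.
Summing the indicators: E[X] = Σ_H E[X_H] = 34459425 · p^{9} = 34459425 · 1/19683 = 425425/243.
Numerically: E[X] ≈ 1.75e+03.

E[X] = 34459425 · (1/3)^{9} = 425425/243 ≈ 1.75e+03.


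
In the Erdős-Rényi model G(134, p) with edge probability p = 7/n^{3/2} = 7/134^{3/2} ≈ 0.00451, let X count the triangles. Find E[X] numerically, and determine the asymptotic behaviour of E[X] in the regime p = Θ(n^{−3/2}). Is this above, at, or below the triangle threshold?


Number of potential triangles: C(134, 3) = 392084.
Each occurs with probability p³ ≈ (0.00451)³ ≈ 9.19015e-08.
By linearity: E[X] = C(134, 3)·p³ ≈ 392084 · 9.19015e-08 ≈ 0.036.
Since α = 3/2 > 1, p = c/n^{3/2} = o(1/n) is below the triangle threshold p ~ 1/n. Asymptotically E[X] ~ (c³/6)·n^{3(1−α)} = (7³/6)·n^{-1.5} → 0, so by Markov's inequality G has no triangles w.h.p.

E[X] ≈ 0.036; in regime p = Θ(1/n^{3/2}) E[X] tends to 0 (below the triangle threshold p ~ 1/n).


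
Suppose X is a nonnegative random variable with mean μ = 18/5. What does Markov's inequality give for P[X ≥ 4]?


μ = E[X] = 18/5, a = 4.
Markov: P[X ≥ 4] ≤ μ/a = (18/5)/4 = 9/10.
Numerically: ≈ 0.900.
(Since a = 4 > μ = 3.600, the bound 9/10 is < 1 and informative.)

P[X ≥ 4] ≤ 9/10 ≈ 0.900.


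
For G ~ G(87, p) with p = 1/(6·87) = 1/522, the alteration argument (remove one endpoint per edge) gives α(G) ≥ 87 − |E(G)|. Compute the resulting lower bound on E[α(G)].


E[|E(G)|] = C(87, 2)·p = 3741 · (1/522) = 43/6.
E[α(G)] ≥ n − E[|E(G)|] = 87 − 43/6 = 479/6.
Numerically: ≈ 79.83333.
(This is only a lower bound; the true E[α(G)] may be larger.)

E[α(G)] ≥ 479/6 ≈ 79.83333.


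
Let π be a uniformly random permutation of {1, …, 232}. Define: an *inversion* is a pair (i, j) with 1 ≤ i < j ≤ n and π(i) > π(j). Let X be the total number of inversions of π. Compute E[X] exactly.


Write X = Σ X_I over the C(232, 2) = 26796 pairs i < j, with X_I the indicator of one inversion.
There are 26796 indicators.
For each fixed pair i < j, the values π(i) and π(j) are two distinct elements of {1, …, 232} in uniformly random order; by symmetry P[π(i) > π(j)] = 1/2.
By linearity: E[X] = 26796 · (1/2) = C(232, 2) · (1/2) = 26796/2 = 13398 ≈ 13398.000000.

E[X] = 13398 = 13398.000000.


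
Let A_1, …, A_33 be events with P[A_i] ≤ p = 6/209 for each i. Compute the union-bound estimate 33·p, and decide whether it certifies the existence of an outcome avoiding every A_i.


Union bound: P[∪_{i=1}^{33} A_i] ≤ Σ_i P[A_i] ≤ 33·p = 33·(6/209) = 18/19.
Numerically: 18/19 ≈ 0.947.
Is 18/19 < 1? YES.
Since P[∪ A_i] ≤ 18/19 < 1, the complement has P[∩ A_i^c] ≥ 1 − 18/19 = 1/19 > 0, so some outcome avoids every A_i.

33·p = 18/19 ≈ 0.947; existence CERTIFIED by the union bound.


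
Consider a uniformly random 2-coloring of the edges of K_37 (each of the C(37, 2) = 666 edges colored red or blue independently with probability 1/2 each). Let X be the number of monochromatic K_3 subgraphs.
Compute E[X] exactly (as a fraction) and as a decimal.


Let X = Σ_S X_S over the C(37, 3) = 7770 subsets S of size 3, where X_S = 1 if the K_3 on S is monochromatic.
For a fixed S, the K_3 on S has C(3, 2) = 3 edges. P[all 3 edges red] = (1/2)^3, and likewise for blue, so P[monochromatic] = 2·(1/2)^3 = 2^{1 − 3} = 1/4.
Summing: E[X] = C(37, 3) · 2^{1 − 3} = 7770 · 1/4 = 3885/2.
Numerically: E[X] ≈ 1942.500000.

E[X] = C(37,3)·2^(1−C(3,2)) = 3885/2 ≈ 1942.500000.


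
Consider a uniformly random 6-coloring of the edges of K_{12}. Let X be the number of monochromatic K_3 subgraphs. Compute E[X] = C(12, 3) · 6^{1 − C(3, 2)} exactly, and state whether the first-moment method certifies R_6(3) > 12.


E[X] = C(12, 3) · 6^{1 − 3} = 220 · 6^{−2} = 220/36.
As a reduced fraction: E[X] = 55/9 ≈ 6.111111.
Is E[X] < 1? NO.
Since E[X] ≥ 1, the first-moment bound is inconclusive at n = 12; it does NOT by itself certify R_6(3) > 12.

E[X] = 55/9 ≈ 6.111111; E[X] ≥ 1; first-moment method inconclusive here.


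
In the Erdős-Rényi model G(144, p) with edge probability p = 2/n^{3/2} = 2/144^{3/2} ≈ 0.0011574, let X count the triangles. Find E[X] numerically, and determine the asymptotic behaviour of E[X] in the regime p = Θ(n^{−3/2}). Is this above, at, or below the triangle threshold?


Number of potential triangles: C(144, 3) = 487344.
Each occurs with probability p³ ≈ (0.0011574)³ ≈ 1.5504536e-09.
By linearity: E[X] = C(144, 3)·p³ ≈ 487344 · 1.5504536e-09 ≈ 0.00076.
Since α = 3/2 > 1, p = c/n^{3/2} = o(1/n) is below the triangle threshold p ~ 1/n. Asymptotically E[X] ~ (c³/6)·n^{3(1−α)} = (2³/6)·n^{-1.5} → 0, so by Markov's inequality G has no triangles w.h.p.

E[X] ≈ 0.00076; in regime p = Θ(1/n^{3/2}) E[X] tends to 0 (below the triangle threshold p ~ 1/n).


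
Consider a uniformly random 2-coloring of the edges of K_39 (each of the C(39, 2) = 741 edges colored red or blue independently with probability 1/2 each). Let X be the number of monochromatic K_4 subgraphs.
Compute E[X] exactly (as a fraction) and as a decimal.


Let X = Σ_S X_S over the C(39, 4) = 82251 subsets S of size 4, where X_S = 1 if the K_4 on S is monochromatic.
For a fixed S, the K_4 on S has C(4, 2) = 6 edges. P[all 6 edges red] = (1/2)^6, and likewise for blue, so P[monochromatic] = 2·(1/2)^6 = 2^{1 − 6} = 1/32.
Summing: E[X] = C(39, 4) · 2^{1 − 6} = 82251 · 1/32 = 82251/32.
Numerically: E[X] ≈ 2570.34375.

E[X] = C(39,4)·2^(1−C(4,2)) = 82251/32 ≈ 2570.34375.


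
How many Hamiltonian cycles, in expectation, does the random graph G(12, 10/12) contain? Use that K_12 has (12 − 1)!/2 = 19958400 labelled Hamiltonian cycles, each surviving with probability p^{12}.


K_12 has (12 − 1)!/2 = 19958400 labelled Hamiltonian cycles.
For each such Hamiltonian cycle H, let X_H = 1 if all 12 edges of H are present in G. Then P[X_H = 1] = p^{12} = (5/6)^{12} = 244140625/2176782336.
By linearity: E[X] = Σ_H E[X_H] = 19958400 · p^{12} = 19958400 · 244140625/2176782336 = 469970703125/209952.
Numerically: E[X] ≈ 2.2385e+06.

E[X] = 19958400 · (5/6)^{12} = 469970703125/209952 ≈ 2.2385e+06.


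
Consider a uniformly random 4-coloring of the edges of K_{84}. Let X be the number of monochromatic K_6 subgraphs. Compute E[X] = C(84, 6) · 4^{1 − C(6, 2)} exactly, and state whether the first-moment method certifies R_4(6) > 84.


E[X] = C(84, 6) · 4^{1 − 15} = 406481544 · 4^{−14} = 406481544/268435456.
As a reduced fraction: E[X] = 50810193/33554432 ≈ 1.514.
Is E[X] < 1? NO.
Since E[X] ≥ 1, the first-moment bound is inconclusive at n = 84; it does NOT by itself certify R_4(6) > 84.

E[X] = 50810193/33554432 ≈ 1.514; E[X] ≥ 1; first-moment method inconclusive here.


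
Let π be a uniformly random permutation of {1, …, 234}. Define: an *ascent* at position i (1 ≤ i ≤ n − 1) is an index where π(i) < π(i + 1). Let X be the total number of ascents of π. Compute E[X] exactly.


Write X = Σ X_I over i = 1, …, 233, with X_I the indicator of one ascent.
There are 233 indicators.
For each fixed i, the pair (π(i), π(i+1)) is a uniformly random ordered pair of distinct values from {1, …, 234}; by symmetry P[π(i) < π(i+1)] = 1/2.
By linearity: E[X] = 233 · (1/2) = (234 − 1) · (1/2) = 233/2 ≈ 116.5000.

E[X] = 233/2 = 116.5000.


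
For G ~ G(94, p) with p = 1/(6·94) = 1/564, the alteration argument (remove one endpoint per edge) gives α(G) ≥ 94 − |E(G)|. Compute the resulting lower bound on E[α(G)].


E[|E(G)|] = C(94, 2)·p = 4371 · (1/564) = 31/4.
E[α(G)] ≥ n − E[|E(G)|] = 94 − 31/4 = 345/4.
Numerically: ≈ 86.250000.
(This is only a lower bound; the true E[α(G)] may be larger.)

E[α(G)] ≥ 345/4 ≈ 86.250000.


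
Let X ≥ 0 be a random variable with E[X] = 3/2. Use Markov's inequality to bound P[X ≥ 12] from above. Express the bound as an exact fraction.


μ = E[X] = 3/2, a = 12.
Markov: P[X ≥ 12] ≤ μ/a = (3/2)/12 = 1/8.
Numerically: ≈ 0.1250.
(Since a = 12 > μ = 1.5000, the bound 1/8 is < 1 and informative.)

P[X ≥ 12] ≤ 1/8 ≈ 0.1250.


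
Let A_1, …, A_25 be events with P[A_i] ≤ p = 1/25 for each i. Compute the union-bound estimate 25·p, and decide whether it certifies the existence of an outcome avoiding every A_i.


Union bound: P[∪_{i=1}^{25} A_i] ≤ Σ_i P[A_i] ≤ 25·p = 25·(1/25) = 1.
Numerically: 1 ≈ 1.0000000.
Is 1 < 1? NO.
Since the bound 1 is ≥ 1, the union bound is uninformative here; it does NOT by itself certify existence.

25·p = 1 ≈ 1.0000000; existence NOT certified by the union bound.


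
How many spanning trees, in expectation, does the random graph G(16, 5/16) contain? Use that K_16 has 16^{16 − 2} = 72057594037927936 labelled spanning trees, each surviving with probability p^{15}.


K_16 has 16^{16 − 2} = 72057594037927936 labelled spanning trees.
For each such spanning tree H, let X_H = 1 if all 15 edges of H are present in G. Then P[X_H = 1] = p^{15} = (5/16)^{15} = 30517578125/1152921504606846976.
Summing the indicators: E[X] = Σ_H E[X_H] = 72057594037927936 · p^{15} = 72057594037927936 · 30517578125/1152921504606846976 = 30517578125/16.
Numerically: E[X] ≈ 1.907e+09.

E[X] = 72057594037927936 · (5/16)^{15} = 30517578125/16 ≈ 1.907e+09.


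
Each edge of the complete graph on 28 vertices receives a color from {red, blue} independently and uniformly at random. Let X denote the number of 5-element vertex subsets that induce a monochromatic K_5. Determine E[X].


Let X = Σ_S X_S over the C(28, 5) = 98280 subsets S of size 5, where X_S = 1 if the K_5 on S is monochromatic.
For a fixed S, the K_5 on S has C(5, 2) = 10 edges. P[all 10 edges red] = (1/2)^10, and likewise for blue, so P[monochromatic] = 2·(1/2)^10 = 2^{1 − 10} = 1/512.
Summing: E[X] = C(28, 5) · 2^{1 − 10} = 98280 · 1/512 = 12285/64.
Numerically: E[X] ≈ 191.9531.

E[X] = C(28,5)·2^(1−C(5,2)) = 12285/64 ≈ 191.9531.


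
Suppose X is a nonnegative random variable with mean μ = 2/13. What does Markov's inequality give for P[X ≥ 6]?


μ = E[X] = 2/13, a = 6.
Markov: P[X ≥ 6] ≤ μ/a = (2/13)/6 = 1/39.
Numerically: ≈ 0.026.
(Since a = 6 > μ = 0.154, the bound 1/39 is < 1 and informative.)

P[X ≥ 6] ≤ 1/39 ≈ 0.026.


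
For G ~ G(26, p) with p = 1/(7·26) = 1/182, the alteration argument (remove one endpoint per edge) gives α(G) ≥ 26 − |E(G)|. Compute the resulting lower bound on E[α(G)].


E[|E(G)|] = C(26, 2)·p = 325 · (1/182) = 25/14.
E[α(G)] ≥ n − E[|E(G)|] = 26 − 25/14 = 339/14.
Numerically: ≈ 24.214.
(This is only a lower bound; the true E[α(G)] may be larger.)

E[α(G)] ≥ 339/14 ≈ 24.214.


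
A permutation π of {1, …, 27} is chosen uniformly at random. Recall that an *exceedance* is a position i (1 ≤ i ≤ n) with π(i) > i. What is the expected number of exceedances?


Write X = Σ_{i=1}^{27} X_i, where X_i = 1_{π(i) > i}.
For each fixed i, π(i) is uniform over {1, …, 27} (marginal of a uniform permutation), so P[π(i) > i] = (n − i)/n. Summing: Σ_{i=1}^{27} (n − i)/n = (0 + 1 + … + 26)/27 = 27(27 − 1)/(2·27) = (27 − 1)/2.
Hence E[X] = Σ_{i=1}^{27} (27 − i)/27 = 13 ≈ 13.0000.

E[X] = 13 = 13.0000.


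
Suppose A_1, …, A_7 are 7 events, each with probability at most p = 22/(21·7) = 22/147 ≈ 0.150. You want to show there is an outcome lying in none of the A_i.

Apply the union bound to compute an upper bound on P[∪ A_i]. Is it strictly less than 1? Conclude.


Union bound: P[∪_{i=1}^{7} A_i] ≤ Σ_i P[A_i] ≤ 7·p = 7·(22/147) = 22/21.
Numerically: 22/21 ≈ 1.048.
Is 22/21 < 1? NO.
Since the bound 22/21 is ≥ 1, the union bound is uninformative here; it does NOT by itself certify existence.

7·p = 22/21 ≈ 1.048; existence NOT certified by the union bound.


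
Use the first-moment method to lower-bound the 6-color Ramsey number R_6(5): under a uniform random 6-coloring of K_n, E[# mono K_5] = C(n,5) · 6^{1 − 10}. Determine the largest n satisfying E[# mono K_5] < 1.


We need C(n, 5) · 6^{1 − 10} < 1, i.e. C(n, 5) < 6^{10 − 1} = 10077696.
Check values of n near the boundary:
  n = 62: C(62, 5) = 6471002; 6471002 < 10077696? YES
  n = 63: C(63, 5) = 7028847; 7028847 < 10077696? YES
  n = 64: C(64, 5) = 7624512; 7624512 < 10077696? YES
  n = 65: C(65, 5) = 8259888; 8259888 < 10077696? YES
  n = 66: C(66, 5) = 8936928; 8936928 < 10077696? YES
  n = 67: C(67, 5) = 9657648; 9657648 < 10077696? YES
  n = 68: C(68, 5) = 10424128; 10424128 < 10077696? NO
  n = 69: C(69, 5) = 11238513; 11238513 < 10077696? NO
The largest n with C(n, 5) < 10077696 is n = 67 (where E[X] = 67067/69984 ≈ 0.9583). Hence R_6(5) > 67, i.e. R_6(5) ≥ 68.

Largest n = 67; hence R_6(5) > 67.


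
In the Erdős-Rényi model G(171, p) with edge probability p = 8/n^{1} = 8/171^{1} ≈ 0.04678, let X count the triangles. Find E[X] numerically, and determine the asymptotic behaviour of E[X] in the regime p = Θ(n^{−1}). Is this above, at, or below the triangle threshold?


Number of potential triangles: C(171, 3) = 818805.
Each occurs with probability p³ ≈ (0.04678)³ ≈ 1.023957e-04.
By linearity: E[X] = C(171, 3)·p³ ≈ 818805 · 1.023957e-04 ≈ 83.8421.
Here α = 1, so p = 8/n is exactly at the triangle threshold p ~ 1/n. Asymptotically E[X] → c³/6 = 8³/6 = 256/3 ≈ 85.3333, a bounded constant. In this regime the triangle count is asymptotically Poisson(c³/6).

E[X] ≈ 83.8421; in regime p = Θ(1/n^{1}) E[X] stays bounded (at the triangle threshold p ~ 1/n).


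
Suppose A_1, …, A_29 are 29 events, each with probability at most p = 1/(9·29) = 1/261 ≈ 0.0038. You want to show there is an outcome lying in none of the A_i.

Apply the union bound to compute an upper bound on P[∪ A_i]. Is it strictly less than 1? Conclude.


Union bound: P[∪_{i=1}^{29} A_i] ≤ Σ_i P[A_i] ≤ 29·p = 29·(1/261) = 1/9.
Numerically: 1/9 ≈ 0.1111.
Is 1/9 < 1? YES.
Since P[∪ A_i] ≤ 1/9 < 1, the complement has P[∩ A_i^c] ≥ 1 − 1/9 = 8/9 > 0, so some outcome avoids every A_i.

29·p = 1/9 ≈ 0.1111; existence CERTIFIED by the union bound.


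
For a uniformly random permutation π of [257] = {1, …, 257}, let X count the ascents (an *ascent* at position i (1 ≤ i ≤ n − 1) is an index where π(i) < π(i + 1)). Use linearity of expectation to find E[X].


Write X = Σ X_I over i = 1, …, 256, with X_I the indicator of one ascent.
There are 256 indicators.
For each fixed i, the pair (π(i), π(i+1)) is a uniformly random ordered pair of distinct values from {1, …, 257}; by symmetry P[π(i) < π(i+1)] = 1/2.
By linearity: E[X] = 256 · (1/2) = (257 − 1) · (1/2) = 128 ≈ 128.000.

E[X] = 128 = 128.000.


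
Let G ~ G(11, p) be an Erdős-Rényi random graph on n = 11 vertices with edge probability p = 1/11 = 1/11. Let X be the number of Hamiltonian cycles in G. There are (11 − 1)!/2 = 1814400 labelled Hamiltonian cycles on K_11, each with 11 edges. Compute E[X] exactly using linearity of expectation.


K_11 has (11 − 1)!/2 = 1814400 labelled Hamiltonian cycles.
For each such Hamiltonian cycle H, let X_H = 1 if all 11 edges of H are present in G. Then P[X_H = 1] = p^{11} = (1/11)^{11} = 1/285311670611.
By linearity of expectation: E[X] = Σ_H E[X_H] = 1814400 · p^{11} = 1814400 · 1/285311670611 = 1814400/285311670611.
Numerically: E[X] ≈ 6.36e-06.

E[X] = 1814400 · (1/11)^{11} = 1814400/285311670611 ≈ 6.36e-06.


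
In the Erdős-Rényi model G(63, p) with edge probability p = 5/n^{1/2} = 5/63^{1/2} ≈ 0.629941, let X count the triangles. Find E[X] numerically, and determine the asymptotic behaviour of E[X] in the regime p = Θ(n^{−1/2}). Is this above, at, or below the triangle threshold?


Number of potential triangles: C(63, 3) = 39711.
Each occurs with probability p³ ≈ (0.629941)³ ≈ 2.49976503e-01.
By linearity: E[X] = C(63, 3)·p³ ≈ 39711 · 2.49976503e-01 ≈ 9926.816923.
Since α = 1/2 < 1, p = c/n^{1/2} ≫ 1/n is above the triangle threshold p ~ 1/n. Asymptotically E[X] ~ (c³/6)·n^{3(1−α)} = (5³/6)·n^{1.5} → ∞; triangles are abundant w.h.p.

E[X] ≈ 9926.816923; in regime p = Θ(1/n^{1/2}) E[X] diverges (above the triangle threshold p ~ 1/n).


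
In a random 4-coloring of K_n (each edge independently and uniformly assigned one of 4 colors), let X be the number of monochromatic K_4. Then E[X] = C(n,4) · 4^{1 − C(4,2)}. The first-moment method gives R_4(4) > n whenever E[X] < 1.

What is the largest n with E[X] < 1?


We need C(n, 4) · 4^{1 − 6} < 1, i.e. C(n, 4) < 4^{6 − 1} = 1024.
Check values of n near the boundary:
  n = 13: C(13, 4) = 715; 715 < 1024? YES
  n = 14: C(14, 4) = 1001; 1001 < 1024? YES
  n = 15: C(15, 4) = 1365; 1365 < 1024? NO
  n = 16: C(16, 4) = 1820; 1820 < 1024? NO
The largest n with C(n, 4) < 1024 is n = 14 (where E[X] = 1001/1024 ≈ 0.977539). Hence R_4(4) > 14, i.e. R_4(4) ≥ 15.

Largest n = 14; hence R_4(4) > 14.


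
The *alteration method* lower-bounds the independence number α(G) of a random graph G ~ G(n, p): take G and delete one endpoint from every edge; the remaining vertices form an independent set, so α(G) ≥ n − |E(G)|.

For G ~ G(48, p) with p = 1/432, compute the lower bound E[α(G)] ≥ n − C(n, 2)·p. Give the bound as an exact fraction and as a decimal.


E[|E(G)|] = C(48, 2)·p = 1128 · (1/432) = 47/18.
E[α(G)] ≥ n − E[|E(G)|] = 48 − 47/18 = 817/18.
Numerically: ≈ 45.38889.
(This is only a lower bound; the true E[α(G)] may be larger.)

E[α(G)] ≥ 817/18 ≈ 45.38889.


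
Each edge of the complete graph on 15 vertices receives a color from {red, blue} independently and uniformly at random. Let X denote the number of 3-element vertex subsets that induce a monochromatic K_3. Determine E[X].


Let X = Σ_S X_S over the C(15, 3) = 455 subsets S of size 3, where X_S = 1 if the K_3 on S is monochromatic.
For a fixed S, the K_3 on S has C(3, 2) = 3 edges. P[all 3 edges red] = (1/2)^3, and likewise for blue, so P[monochromatic] = 2·(1/2)^3 = 2^{1 − 3} = 1/4.
Summing: E[X] = C(15, 3) · 2^{1 − 3} = 455 · 1/4 = 455/4.
Numerically: E[X] ≈ 113.750.

E[X] = C(15,3)·2^(1−C(3,2)) = 455/4 ≈ 113.750.


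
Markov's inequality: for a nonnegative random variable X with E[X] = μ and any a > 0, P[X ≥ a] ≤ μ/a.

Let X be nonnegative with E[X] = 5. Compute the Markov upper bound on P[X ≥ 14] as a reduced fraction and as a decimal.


μ = E[X] = 5, a = 14.
Markov: P[X ≥ 14] ≤ μ/a = (5)/14 = 5/14.
Numerically: ≈ 0.3571.
(Since a = 14 > μ = 5.0000, the bound 5/14 is < 1 and informative.)

P[X ≥ 14] ≤ 5/14 ≈ 0.3571.


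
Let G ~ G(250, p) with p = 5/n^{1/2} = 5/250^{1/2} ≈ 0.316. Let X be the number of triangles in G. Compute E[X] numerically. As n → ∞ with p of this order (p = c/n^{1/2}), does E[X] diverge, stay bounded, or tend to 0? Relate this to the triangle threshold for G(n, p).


Number of potential triangles: C(250, 3) = 2573000.
Each occurs with probability p³ ≈ (0.316)³ ≈ 3.16228e-02.
By linearity: E[X] = C(250, 3)·p³ ≈ 2573000 · 3.16228e-02 ≈ 81365.404.
Since α = 1/2 < 1, p = c/n^{1/2} ≫ 1/n is above the triangle threshold p ~ 1/n. Asymptotically E[X] ~ (c³/6)·n^{3(1−α)} = (5³/6)·n^{1.5} → ∞; triangles are abundant w.h.p.

E[X] ≈ 81365.404; in regime p = Θ(1/n^{1/2}) E[X] diverges (above the triangle threshold p ~ 1/n).


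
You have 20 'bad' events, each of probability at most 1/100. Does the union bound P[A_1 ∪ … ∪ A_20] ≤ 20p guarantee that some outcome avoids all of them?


Union bound: P[∪_{i=1}^{20} A_i] ≤ Σ_i P[A_i] ≤ 20·p = 20·(1/100) = 1/5.
Numerically: 1/5 ≈ 0.2000.
Is 1/5 < 1? YES.
Since P[∪ A_i] ≤ 1/5 < 1, the complement has P[∩ A_i^c] ≥ 1 − 1/5 = 4/5 > 0, so some outcome avoids every A_i.

20·p = 1/5 ≈ 0.2000; existence CERTIFIED by the union bound.


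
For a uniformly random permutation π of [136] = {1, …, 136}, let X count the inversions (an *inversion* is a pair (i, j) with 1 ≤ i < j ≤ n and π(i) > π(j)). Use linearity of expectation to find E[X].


Write X = Σ X_I over the C(136, 2) = 9180 pairs i < j, with X_I the indicator of one inversion.
There are 9180 indicators.
For each fixed pair i < j, the values π(i) and π(j) are two distinct elements of {1, …, 136} in uniformly random order; by symmetry P[π(i) > π(j)] = 1/2.
By linearity: E[X] = 9180 · (1/2) = C(136, 2) · (1/2) = 9180/2 = 4590 ≈ 4590.0000.

E[X] = 4590 = 4590.0000.


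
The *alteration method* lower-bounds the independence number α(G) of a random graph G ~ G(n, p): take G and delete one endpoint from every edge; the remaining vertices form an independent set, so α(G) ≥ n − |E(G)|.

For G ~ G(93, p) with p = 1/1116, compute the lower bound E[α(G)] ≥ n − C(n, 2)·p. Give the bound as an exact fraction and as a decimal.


E[|E(G)|] = C(93, 2)·p = 4278 · (1/1116) = 23/6.
E[α(G)] ≥ n − E[|E(G)|] = 93 − 23/6 = 535/6.
Numerically: ≈ 89.1667.
(This is only a lower bound; the true E[α(G)] may be larger.)

E[α(G)] ≥ 535/6 ≈ 89.1667.


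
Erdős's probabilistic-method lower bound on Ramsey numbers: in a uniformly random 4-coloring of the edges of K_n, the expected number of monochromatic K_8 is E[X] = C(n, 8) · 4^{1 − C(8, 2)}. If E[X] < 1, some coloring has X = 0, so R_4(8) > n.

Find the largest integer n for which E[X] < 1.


We need C(n, 8) · 4^{1 − 28} < 1, i.e. C(n, 8) < 4^{28 − 1} = 18014398509481984.
Check values of n near the boundary:
  n = 402: C(402, 8) = 15770615726749950; 15770615726749950 < 18014398509481984? YES
  n = 403: C(403, 8) = 16090020602228430; 16090020602228430 < 18014398509481984? YES
  n = 404: C(404, 8) = 16415071523485570; 16415071523485570 < 18014398509481984? YES
  n = 405: C(405, 8) = 16745853821188050; 16745853821188050 < 18014398509481984? YES
  n = 406: C(406, 8) = 17082453897995850; 17082453897995850 < 18014398509481984? YES
  n = 407: C(407, 8) = 17424959239309050; 17424959239309050 < 18014398509481984? YES
  n = 408: C(408, 8) = 17773458424095231; 17773458424095231 < 18014398509481984? YES
  n = 409: C(409, 8) = 18128041135797879; 18128041135797879 < 18014398509481984? NO
The largest n with C(n, 8) < 18014398509481984 is n = 408 (where E[X] = 17773458424095231/18014398509481984 ≈ 0.986625). Hence R_4(8) > 408, i.e. R_4(8) ≥ 409.

Largest n = 408; hence R_4(8) > 408.


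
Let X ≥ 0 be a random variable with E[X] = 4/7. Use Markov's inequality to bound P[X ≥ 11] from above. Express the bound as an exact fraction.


μ = E[X] = 4/7, a = 11.
Markov: P[X ≥ 11] ≤ μ/a = (4/7)/11 = 4/77.
Numerically: ≈ 0.052.
(Since a = 11 > μ = 0.571, the bound 4/77 is < 1 and informative.)

P[X ≥ 11] ≤ 4/77 ≈ 0.052.


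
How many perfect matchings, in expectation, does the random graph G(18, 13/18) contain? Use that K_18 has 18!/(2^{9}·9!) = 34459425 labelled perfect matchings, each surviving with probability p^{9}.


K_18 has 18!/(2^{9}·9!) = 34459425 labelled perfect matchings.
For each such perfect matching H, let X_H = 1 if all 9 edges of H are present in G. Then P[X_H = 1] = p^{9} = (13/18)^{9} = 10604499373/198359290368.
Summing the indicators: E[X] = Σ_H E[X_H] = 34459425 · p^{9} = 34459425 · 10604499373/198359290368 = 4511419145758525/2448880128.
Numerically: E[X] ≈ 1.84224e+06.

E[X] = 34459425 · (13/18)^{9} = 4511419145758525/2448880128 ≈ 1.84224e+06.


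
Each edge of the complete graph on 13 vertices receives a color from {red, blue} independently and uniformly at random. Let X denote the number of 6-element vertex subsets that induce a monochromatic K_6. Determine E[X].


Let X = Σ_S X_S over the C(13, 6) = 1716 subsets S of size 6, where X_S = 1 if the K_6 on S is monochromatic.
For a fixed S, the K_6 on S has C(6, 2) = 15 edges. P[all 15 edges red] = (1/2)^15, and likewise for blue, so P[monochromatic] = 2·(1/2)^15 = 2^{1 − 15} = 1/16384.
By linearity of expectation: E[X] = C(13, 6) · 2^{1 − 15} = 1716 · 1/16384 = 429/4096.
Numerically: E[X] ≈ 0.104736.

E[X] = C(13,6)·2^(1−C(6,2)) = 429/4096 ≈ 0.104736.


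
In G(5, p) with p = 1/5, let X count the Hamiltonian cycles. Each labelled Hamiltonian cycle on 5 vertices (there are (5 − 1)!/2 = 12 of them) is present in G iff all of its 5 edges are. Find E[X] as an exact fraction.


K_5 has (5 − 1)!/2 = 12 labelled Hamiltonian cycles.
For each such Hamiltonian cycle H, let X_H = 1 if all 5 edges of H are present in G. Then P[X_H = 1] = p^{5} = (1/5)^{5} = 1/3125.
By linearity: E[X] = Σ_H E[X_H] = 12 · p^{5} = 12 · 1/3125 = 12/3125.
Numerically: E[X] ≈ 0.00384.

E[X] = 12 · (1/5)^{5} = 12/3125 ≈ 0.00384.


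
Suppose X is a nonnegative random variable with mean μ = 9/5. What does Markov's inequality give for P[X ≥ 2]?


μ = E[X] = 9/5, a = 2.
Markov: P[X ≥ 2] ≤ μ/a = (9/5)/2 = 9/10.
Numerically: ≈ 0.9000.
(Since a = 2 > μ = 1.8000, the bound 9/10 is < 1 and informative.)

P[X ≥ 2] ≤ 9/10 ≈ 0.9000.


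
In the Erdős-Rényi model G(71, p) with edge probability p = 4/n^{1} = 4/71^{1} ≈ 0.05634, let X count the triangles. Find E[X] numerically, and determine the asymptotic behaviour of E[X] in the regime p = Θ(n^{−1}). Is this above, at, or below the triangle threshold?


Number of potential triangles: C(71, 3) = 57155.
Each occurs with probability p³ ≈ (0.05634)³ ≈ 1.788154e-04.
By linearity: E[X] = C(71, 3)·p³ ≈ 57155 · 1.788154e-04 ≈ 10.2202.
Here α = 1, so p = 4/n is exactly at the triangle threshold p ~ 1/n. Asymptotically E[X] → c³/6 = 4³/6 = 32/3 ≈ 10.6667, a bounded constant. In this regime the triangle count is asymptotically Poisson(c³/6).

E[X] ≈ 10.2202; in regime p = Θ(1/n^{1}) E[X] stays bounded (at the triangle threshold p ~ 1/n).


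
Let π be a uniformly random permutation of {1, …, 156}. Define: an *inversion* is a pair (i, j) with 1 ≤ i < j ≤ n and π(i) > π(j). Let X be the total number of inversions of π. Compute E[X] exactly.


Write X = Σ X_I over the C(156, 2) = 12090 pairs i < j, with X_I the indicator of one inversion.
There are 12090 indicators.
For each fixed pair i < j, the values π(i) and π(j) are two distinct elements of {1, …, 156} in uniformly random order; by symmetry P[π(i) > π(j)] = 1/2.
By linearity: E[X] = 12090 · (1/2) = C(156, 2) · (1/2) = 12090/2 = 6045 ≈ 6045.000000.

E[X] = 6045 = 6045.000000.


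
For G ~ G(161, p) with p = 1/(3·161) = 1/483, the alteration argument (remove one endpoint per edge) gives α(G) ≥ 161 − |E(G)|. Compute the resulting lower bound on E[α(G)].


E[|E(G)|] = C(161, 2)·p = 12880 · (1/483) = 80/3.
E[α(G)] ≥ n − E[|E(G)|] = 161 − 80/3 = 403/3.
Numerically: ≈ 134.333333.
(This is only a lower bound; the true E[α(G)] may be larger.)

E[α(G)] ≥ 403/3 ≈ 134.333333.


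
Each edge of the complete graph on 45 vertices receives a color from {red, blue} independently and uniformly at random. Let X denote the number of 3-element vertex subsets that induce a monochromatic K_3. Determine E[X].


Let X = Σ_S X_S over the C(45, 3) = 14190 subsets S of size 3, where X_S = 1 if the K_3 on S is monochromatic.
For a fixed S, the K_3 on S has C(3, 2) = 3 edges. P[all 3 edges red] = (1/2)^3, and likewise for blue, so P[monochromatic] = 2·(1/2)^3 = 2^{1 − 3} = 1/4.
By linearity: E[X] = C(45, 3) · 2^{1 − 3} = 14190 · 1/4 = 7095/2.
Numerically: E[X] ≈ 3547.50000.

E[X] = C(45,3)·2^(1−C(3,2)) = 7095/2 ≈ 3547.50000.


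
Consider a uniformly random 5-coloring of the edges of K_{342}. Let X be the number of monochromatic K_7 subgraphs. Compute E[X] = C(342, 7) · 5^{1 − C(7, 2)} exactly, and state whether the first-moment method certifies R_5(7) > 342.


E[X] = C(342, 7) · 5^{1 − 21} = 102073837467888 · 5^{−20} = 102073837467888/95367431640625.
As a reduced fraction: E[X] = 102073837467888/95367431640625 ≈ 1.0703.
Is E[X] < 1? NO.
Since E[X] ≥ 1, the first-moment bound is inconclusive at n = 342; it does NOT by itself certify R_5(7) > 342.

E[X] = 102073837467888/95367431640625 ≈ 1.0703; E[X] ≥ 1; first-moment method inconclusive here.


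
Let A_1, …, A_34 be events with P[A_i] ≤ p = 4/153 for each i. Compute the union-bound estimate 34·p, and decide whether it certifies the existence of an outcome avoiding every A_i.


Union bound: P[∪_{i=1}^{34} A_i] ≤ Σ_i P[A_i] ≤ 34·p = 34·(4/153) = 8/9.
Numerically: 8/9 ≈ 0.88889.
Is 8/9 < 1? YES.
Since P[∪ A_i] ≤ 8/9 < 1, the complement has P[∩ A_i^c] ≥ 1 − 8/9 = 1/9 > 0, so some outcome avoids every A_i.

34·p = 8/9 ≈ 0.88889; existence CERTIFIED by the union bound.


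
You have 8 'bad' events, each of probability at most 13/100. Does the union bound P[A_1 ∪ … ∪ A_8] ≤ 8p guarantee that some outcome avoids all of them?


Union bound: P[∪_{i=1}^{8} A_i] ≤ Σ_i P[A_i] ≤ 8·p = 8·(13/100) = 26/25.
Numerically: 26/25 ≈ 1.0400000.
Is 26/25 < 1? NO.
Since the bound 26/25 is ≥ 1, the union bound is uninformative here; it does NOT by itself certify existence.

8·p = 26/25 ≈ 1.0400000; existence NOT certified by the union bound.


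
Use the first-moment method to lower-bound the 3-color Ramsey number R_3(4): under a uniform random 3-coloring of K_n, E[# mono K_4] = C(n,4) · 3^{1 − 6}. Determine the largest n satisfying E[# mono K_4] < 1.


We need C(n, 4) · 3^{1 − 6} < 1, i.e. C(n, 4) < 3^{6 − 1} = 243.
Check values of n near the boundary:
  n = 4: C(4, 4) = 1; 1 < 243? YES
  n = 5: C(5, 4) = 5; 5 < 243? YES
  n = 6: C(6, 4) = 15; 15 < 243? YES
  n = 7: C(7, 4) = 35; 35 < 243? YES
  n = 8: C(8, 4) = 70; 70 < 243? YES
  n = 9: C(9, 4) = 126; 126 < 243? YES
  n = 10: C(10, 4) = 210; 210 < 243? YES
  n = 11: C(11, 4) = 330; 330 < 243? NO
  n = 12: C(12, 4) = 495; 495 < 243? NO
The largest n with C(n, 4) < 243 is n = 10 (where E[X] = 70/81 ≈ 0.8641975). Hence R_3(4) > 10, i.e. R_3(4) ≥ 11.

Largest n = 10; hence R_3(4) > 10.


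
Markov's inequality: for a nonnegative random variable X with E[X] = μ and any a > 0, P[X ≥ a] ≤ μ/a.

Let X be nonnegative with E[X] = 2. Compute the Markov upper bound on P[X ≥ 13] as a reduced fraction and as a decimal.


μ = E[X] = 2, a = 13.
Markov: P[X ≥ 13] ≤ μ/a = (2)/13 = 2/13.
Numerically: ≈ 0.15385.
(Since a = 13 > μ = 2.00000, the bound 2/13 is < 1 and informative.)

P[X ≥ 13] ≤ 2/13 ≈ 0.15385.


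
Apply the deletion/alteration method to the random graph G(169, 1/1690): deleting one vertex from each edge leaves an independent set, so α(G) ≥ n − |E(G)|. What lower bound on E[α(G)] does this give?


E[|E(G)|] = C(169, 2)·p = 14196 · (1/1690) = 42/5.
E[α(G)] ≥ n − E[|E(G)|] = 169 − 42/5 = 803/5.
Numerically: ≈ 160.600000.
(This is only a lower bound; the true E[α(G)] may be larger.)

E[α(G)] ≥ 803/5 ≈ 160.600000.


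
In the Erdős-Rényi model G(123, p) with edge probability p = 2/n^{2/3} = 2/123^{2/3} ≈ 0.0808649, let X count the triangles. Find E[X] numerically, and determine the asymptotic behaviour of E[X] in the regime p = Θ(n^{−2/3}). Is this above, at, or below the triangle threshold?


Number of potential triangles: C(123, 3) = 302621.
Each occurs with probability p³ ≈ (0.0808649)³ ≈ 5.28785776e-04.
By linearity: E[X] = C(123, 3)·p³ ≈ 302621 · 5.28785776e-04 ≈ 160.021680.
Since α = 2/3 < 1, p = c/n^{2/3} ≫ 1/n is above the triangle threshold p ~ 1/n. Asymptotically E[X] ~ (c³/6)·n^{3(1−α)} = (2³/6)·n^{1} → ∞; triangles are abundant w.h.p.

E[X] ≈ 160.021680; in regime p = Θ(1/n^{2/3}) E[X] diverges (above the triangle threshold p ~ 1/n).


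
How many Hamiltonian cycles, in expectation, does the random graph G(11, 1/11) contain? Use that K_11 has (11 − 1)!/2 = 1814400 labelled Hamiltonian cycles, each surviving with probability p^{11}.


K_11 has (11 − 1)!/2 = 1814400 labelled Hamiltonian cycles.
For each such Hamiltonian cycle H, let X_H = 1 if all 11 edges of H are present in G. Then P[X_H = 1] = p^{11} = (1/11)^{11} = 1/285311670611.
By linearity: E[X] = Σ_H E[X_H] = 1814400 · p^{11} = 1814400 · 1/285311670611 = 1814400/285311670611.
Numerically: E[X] ≈ 6.36e-06.

E[X] = 1814400 · (1/11)^{11} = 1814400/285311670611 ≈ 6.36e-06.


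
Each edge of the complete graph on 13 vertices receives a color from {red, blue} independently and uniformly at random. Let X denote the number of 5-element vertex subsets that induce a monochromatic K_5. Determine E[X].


Let X = Σ_S X_S over the C(13, 5) = 1287 subsets S of size 5, where X_S = 1 if the K_5 on S is monochromatic.
For a fixed S, the K_5 on S has C(5, 2) = 10 edges. P[all 10 edges red] = (1/2)^10, and likewise for blue, so P[monochromatic] = 2·(1/2)^10 = 2^{1 − 10} = 1/512.
By linearity of expectation: E[X] = C(13, 5) · 2^{1 − 10} = 1287 · 1/512 = 1287/512.
Numerically: E[X] ≈ 2.5137.

E[X] = C(13,5)·2^(1−C(5,2)) = 1287/512 ≈ 2.5137.


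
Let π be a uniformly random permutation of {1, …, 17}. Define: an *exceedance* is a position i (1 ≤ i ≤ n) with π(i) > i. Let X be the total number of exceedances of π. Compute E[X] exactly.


Write X = Σ_{i=1}^{17} X_i, where X_i = 1_{π(i) > i}.
For each fixed i, π(i) is uniform over {1, …, 17} (marginal of a uniform permutation), so P[π(i) > i] = (n − i)/n. Summing: Σ_{i=1}^{17} (n − i)/n = (0 + 1 + … + 16)/17 = 17(17 − 1)/(2·17) = (17 − 1)/2.
Hence E[X] = Σ_{i=1}^{17} (17 − i)/17 = 8 ≈ 8.0000.

E[X] = 8 = 8.0000.


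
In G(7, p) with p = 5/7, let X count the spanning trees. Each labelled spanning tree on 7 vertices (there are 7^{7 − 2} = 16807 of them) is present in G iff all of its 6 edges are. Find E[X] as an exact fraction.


K_7 has 7^{7 − 2} = 16807 labelled spanning trees.
For each such spanning tree H, let X_H = 1 if all 6 edges of H are present in G. Then P[X_H = 1] = p^{6} = (5/7)^{6} = 15625/117649.
By linearity of expectation: E[X] = Σ_H E[X_H] = 16807 · p^{6} = 16807 · 15625/117649 = 15625/7.
Numerically: E[X] ≈ 2232.

E[X] = 16807 · (5/7)^{6} = 15625/7 ≈ 2232.


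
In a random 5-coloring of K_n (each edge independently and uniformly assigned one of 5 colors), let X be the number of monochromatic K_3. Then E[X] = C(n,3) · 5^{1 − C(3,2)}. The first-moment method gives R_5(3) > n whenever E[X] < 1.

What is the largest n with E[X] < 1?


We need C(n, 3) · 5^{1 − 3} < 1, i.e. C(n, 3) < 5^{3 − 1} = 25.
Check values of n near the boundary:
  n = 3: C(3, 3) = 1; 1 < 25? YES
  n = 4: C(4, 3) = 4; 4 < 25? YES
  n = 5: C(5, 3) = 10; 10 < 25? YES
  n = 6: C(6, 3) = 20; 20 < 25? YES
  n = 7: C(7, 3) = 35; 35 < 25? NO
  n = 8: C(8, 3) = 56; 56 < 25? NO
The largest n with C(n, 3) < 25 is n = 6 (where E[X] = 4/5 ≈ 0.800). Hence R_5(3) > 6, i.e. R_5(3) ≥ 7.

Largest n = 6; hence R_5(3) > 6.


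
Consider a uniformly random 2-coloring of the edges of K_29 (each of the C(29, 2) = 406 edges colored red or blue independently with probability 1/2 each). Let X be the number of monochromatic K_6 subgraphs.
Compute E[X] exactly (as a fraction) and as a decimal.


Let X = Σ_S X_S over the C(29, 6) = 475020 subsets S of size 6, where X_S = 1 if the K_6 on S is monochromatic.
For a fixed S, the K_6 on S has C(6, 2) = 15 edges. P[all 15 edges red] = (1/2)^15, and likewise for blue, so P[monochromatic] = 2·(1/2)^15 = 2^{1 − 15} = 1/16384.
By linearity of expectation: E[X] = C(29, 6) · 2^{1 − 15} = 475020 · 1/16384 = 118755/4096.
Numerically: E[X] ≈ 28.99292.

E[X] = C(29,6)·2^(1−C(6,2)) = 118755/4096 ≈ 28.99292.


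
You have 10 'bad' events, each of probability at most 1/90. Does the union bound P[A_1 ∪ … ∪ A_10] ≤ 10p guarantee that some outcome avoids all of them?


Union bound: P[∪_{i=1}^{10} A_i] ≤ Σ_i P[A_i] ≤ 10·p = 10·(1/90) = 1/9.
Numerically: 1/9 ≈ 0.111111.
Is 1/9 < 1? YES.
Since P[∪ A_i] ≤ 1/9 < 1, the complement has P[∩ A_i^c] ≥ 1 − 1/9 = 8/9 > 0, so some outcome avoids every A_i.

10·p = 1/9 ≈ 0.111111; existence CERTIFIED by the union bound.


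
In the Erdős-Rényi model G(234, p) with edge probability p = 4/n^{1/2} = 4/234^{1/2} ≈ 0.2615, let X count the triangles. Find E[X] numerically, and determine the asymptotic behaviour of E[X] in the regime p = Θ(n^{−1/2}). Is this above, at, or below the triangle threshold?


Number of potential triangles: C(234, 3) = 2108184.
Each occurs with probability p³ ≈ (0.2615)³ ≈ 1.787953e-02.
By linearity: E[X] = C(234, 3)·p³ ≈ 2108184 · 1.787953e-02 ≈ 37693.3468.
Since α = 1/2 < 1, p = c/n^{1/2} ≫ 1/n is above the triangle threshold p ~ 1/n. Asymptotically E[X] ~ (c³/6)·n^{3(1−α)} = (4³/6)·n^{1.5} → ∞; triangles are abundant w.h.p.

E[X] ≈ 37693.3468; in regime p = Θ(1/n^{1/2}) E[X] diverges (above the triangle threshold p ~ 1/n).


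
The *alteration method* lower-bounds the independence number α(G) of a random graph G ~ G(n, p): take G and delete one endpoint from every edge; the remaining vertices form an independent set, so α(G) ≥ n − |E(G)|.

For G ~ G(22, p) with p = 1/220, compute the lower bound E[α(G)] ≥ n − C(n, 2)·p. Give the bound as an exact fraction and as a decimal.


E[|E(G)|] = C(22, 2)·p = 231 · (1/220) = 21/20.
E[α(G)] ≥ n − E[|E(G)|] = 22 − 21/20 = 419/20.
Numerically: ≈ 20.9500.
(This is only a lower bound; the true E[α(G)] may be larger.)

E[α(G)] ≥ 419/20 ≈ 20.9500.
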